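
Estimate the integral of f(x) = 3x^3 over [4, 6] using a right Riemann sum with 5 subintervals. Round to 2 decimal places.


Right Riemann sum uses right endpoints of each subinterval.
Interval: [4, 6], n = 5
dx = (6 - 4) / 5 = 2/5
Right endpoints: [22/5, 24/5, 26/5, 28/5, 6]
f values: [31944/125, 41472/125, 52728/125, 65856/125, 648]
Sum = dx * (sum of f values)
= 2/5 * 2184
= 4368/5 = 873.60

873.60


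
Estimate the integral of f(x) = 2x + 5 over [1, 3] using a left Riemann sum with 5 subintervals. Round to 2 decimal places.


Left Riemann sum uses left endpoints of each subinterval.
Interval: [1, 3], n = 5
dx = (3 - 1) / 5 = 2/5
Left endpoints: [1, 7/5, 9/5, 11/5, 13/5]
f values: [7, 39/5, 43/5, 47/5, 51/5]
Sum = dx * (sum of f values)
= 2/5 * 43
= 86/5 = 17.20

17.20


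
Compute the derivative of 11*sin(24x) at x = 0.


Apply the chain rule to differentiate 11*sin(24x):
d/dx [11*sin(24x)]
= 11 * cos(24x) * d/dx(24x)
= 11 * 24 * cos(24x)
= 264 * cos(24x)
Evaluate at x = 0:
= 264 * cos(0)
= 264 * 1
= 264

264


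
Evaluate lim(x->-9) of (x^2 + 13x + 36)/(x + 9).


Direct substitution gives 0/0, so we factor the numerator.
Factor: (x^2 + 13x + 36) = (x + 9)(x + 4)
Cancel the common factor (x + 9):
(x^2 + 13x + 36)/(x + 9) = (x + 4)
Now substitute x = -9:
= (-9) - (-4) = -5

-5


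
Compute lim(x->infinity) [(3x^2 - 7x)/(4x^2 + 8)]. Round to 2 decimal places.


For limits at infinity with equal-degree polynomials,
we compare leading coefficients.
Numerator leading term: 3x^2
Denominator leading term: 4x^2
Divide both by x^2:
lim = (3 - 7/x) / (4 + 8/x^2)
As x -> infinity, the 1/x and 1/x^2 terms vanish:
= 3/4 = 0.75

0.75


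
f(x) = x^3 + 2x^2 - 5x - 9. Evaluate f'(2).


Differentiate f(x) = x^3 + 2x^2 - 5x - 9 term by term:
f'(x) = 3x^2 + 4x - 5
Substitute x = 2:
f'(2) = 3 * 2^2 + 4 * 2 - 5
= 12 + 8 - 5
= 15

15


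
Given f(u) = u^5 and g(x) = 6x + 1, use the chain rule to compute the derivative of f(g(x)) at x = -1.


Using the chain rule: (f(g(x)))' = f'(g(x)) * g'(x)
First, find g(-1):
g(-1) = 6 * (-1) + 1 = -5
Next, f'(u) = 5u^4
And g'(x) = 6
So f'(g(-1)) * g'(-1)
= 5 * (-5)^4 * 6
= 5 * 625 * 6
= 18750

18750


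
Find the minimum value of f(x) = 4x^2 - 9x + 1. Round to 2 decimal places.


For a quadratic f(x) = ax^2 + bx + c with a > 0, the minimum is at the vertex.
Vertex x-coordinate: x = -b/(2a)
x = -(-9) / (2 * 4)
x = 9/8
Substitute back to find the minimum value:
f(9/8) = 4 * (9/8)^2 - 9 * (9/8) + 1
= 81/16 - 81/8 + 1
= -65/16 ≈ -4.06

-4.06


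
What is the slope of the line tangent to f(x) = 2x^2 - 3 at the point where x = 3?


The slope of the tangent line equals f'(x) at the point.
f(x) = 2x^2 - 3
f'(x) = 4x
At x = 3:
f'(3) = 4 * 3 + 0
= 12 + 0
= 12

12


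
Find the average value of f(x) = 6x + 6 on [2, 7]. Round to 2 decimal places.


Average value = 1/(b-a) * integral from a to b of f(x) dx
First compute the integral of 6x + 6:
F(x) = 3x^2 + 6x
F(7) = 3 * 49 + 6 * 7 = 189
F(2) = 3 * 4 + 6 * 2 = 24
Integral = 189 - 24 = 165
Average = 165 / (7 - 2) = 165 / 5
= 33 = 33.00

33.00


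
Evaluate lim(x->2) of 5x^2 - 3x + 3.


Since polynomials are continuous, we use direct substitution.
lim(x->2) of 5x^2 - 3x + 3
= 5 * 2^2 - 3 * 2 + 3
= 20 - 6 + 3
= 17

17


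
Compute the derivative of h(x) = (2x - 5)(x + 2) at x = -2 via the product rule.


Let u(x) = 2x - 5 and v(x) = x + 2
u'(x) = 2
v'(x) = 1
Product rule: h'(x) = u'(x)*v(x) + u(x)*v'(x)
= 2 * (x + 2) + (2x - 5) * 1
At x = -2:
u(-2) = 2 * (-2) - 5 = -9
v(-2) = 1 * (-2) + 2 = 0
h'(-2) = 2 * 0 + (-9) * 1
= 0 - 9
= -9

-9


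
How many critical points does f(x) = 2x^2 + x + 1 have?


Find where f'(x) = 0:
f'(x) = 4x + 1
Set f'(x) = 0:
4x + 1 = 0
x = -1 / 4 = -1/4
This is a linear equation in x, so there is exactly one solution.
Number of critical points: 1

1


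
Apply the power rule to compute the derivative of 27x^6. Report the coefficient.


We apply the power rule: d/dx [ax^n] = a*n * x^(n-1)
d/dx [27x^6]
= 27 * 6 * x^(6-1)
= 162x^5
The coefficient is 162

162


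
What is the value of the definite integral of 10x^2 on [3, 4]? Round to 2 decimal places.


Find the antiderivative of 10x^2:
F(x) = 10/3 * x^3
Apply the Fundamental Theorem of Calculus:
F(4) - F(3)
= 10/3 * 4^3 - 10/3 * 3^3
= 10/3 * (64 - 27)
= 10/3 * 37
= 370/3 ≈ 123.33

123.33


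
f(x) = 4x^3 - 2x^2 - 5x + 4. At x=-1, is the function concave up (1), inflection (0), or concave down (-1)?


Concavity is determined by the sign of f''(x).
f(x) = 4x^3 - 2x^2 - 5x + 4
f'(x) = 12x^2 - 4x - 5
f''(x) = 24x - 4
f''(-1) = 24 * (-1) - 4
= -24 - 4
= -28
Since f''(-1) < 0, the function is concave down (-1)

-1


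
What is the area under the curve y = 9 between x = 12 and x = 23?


The area under a constant function y = 9 is a rectangle.
Width = 23 - 12 = 11
Height = 9
Area = width * height
= 11 * 9
= 99

99


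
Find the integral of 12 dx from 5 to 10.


The integral of a constant k over [a, b] equals k * (b - a).
integral from 5 to 10 of 12 dx
= 12 * (10 - 5)
= 12 * 5
= 60

60


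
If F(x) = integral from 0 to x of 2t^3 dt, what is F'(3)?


By the Fundamental Theorem of Calculus (Part 1):
If F(x) = integral from 0 to x of f(t) dt, then F'(x) = f(x)
Here f(t) = 2t^3
So F'(x) = 2x^3
Evaluate at x = 3:
F'(3) = 2 * 3^3
= 2 * 27
= 54

54


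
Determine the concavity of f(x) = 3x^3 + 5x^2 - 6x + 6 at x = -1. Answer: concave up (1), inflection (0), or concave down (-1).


Concavity is determined by the sign of f''(x).
f(x) = 3x^3 + 5x^2 - 6x + 6
f'(x) = 9x^2 + 10x - 6
f''(x) = 18x + 10
f''(-1) = 18 * (-1) + 10
= -18 + 10
= -8
Since f''(-1) < 0, the function is concave down (-1)

-1


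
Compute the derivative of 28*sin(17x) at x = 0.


Apply the chain rule to differentiate 28*sin(17x):
d/dx [28*sin(17x)]
= 28 * cos(17x) * d/dx(17x)
= 28 * 17 * cos(17x)
= 476 * cos(17x)
Evaluate at x = 0:
= 476 * cos(0)
= 476 * 1
= 476

476


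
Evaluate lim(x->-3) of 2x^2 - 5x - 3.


Since polynomials are continuous, we use direct substitution.
lim(x->-3) of 2x^2 - 5x - 3
= 2 * (-3)^2 - 5 * (-3) - 3
= 18 + 15 - 3
= 30

30


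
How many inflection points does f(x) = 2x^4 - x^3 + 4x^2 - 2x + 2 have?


Inflection points occur where f''(x) = 0 and concavity changes.
f(x) = 2x^4 - x^3 + 4x^2 - 2x + 2
f'(x) = 8x^3 - 3x^2 + 8x - 2
f''(x) = 24x^2 - 6x + 8
This is a quadratic in x. Use the discriminant to count real roots.
Discriminant = (-6)^2 - 4 * 24 * 8
= 36 - 768
= -732
Since discriminant < 0, f''(x) = 0 has no real solutions.
Number of inflection points: 0

0


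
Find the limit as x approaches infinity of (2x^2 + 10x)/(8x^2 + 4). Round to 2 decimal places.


For limits at infinity with equal-degree polynomials,
we compare leading coefficients.
Numerator leading term: 2x^2
Denominator leading term: 8x^2
Divide both by x^2:
lim = (2 + 10/x) / (8 + 4/x^2)
As x -> infinity, the 1/x and 1/x^2 terms vanish:
= 2/8 = 1/4 = 0.25

0.25


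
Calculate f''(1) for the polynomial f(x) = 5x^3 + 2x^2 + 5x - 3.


First derivative:
f'(x) = 15x^2 + 4x + 5
Second derivative:
f''(x) = 30x + 4
Substitute x = 1:
f''(1) = 30 * 1 + 4
= 30 + 4
= 34

34


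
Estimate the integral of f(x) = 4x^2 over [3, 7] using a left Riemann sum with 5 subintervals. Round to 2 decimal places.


Left Riemann sum uses left endpoints of each subinterval.
Interval: [3, 7], n = 5
dx = (7 - 3) / 5 = 4/5
Left endpoints: [3, 19/5, 23/5, 27/5, 31/5]
f values: [36, 1444/25, 2116/25, 2916/25, 3844/25]
Sum = dx * (sum of f values)
= 4/5 * 2244/5
= 8976/25 = 359.04

359.04


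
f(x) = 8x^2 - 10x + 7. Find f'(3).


Differentiate term by term using power and sum rules:
f(x) = 8x^2 - 10x + 7
f'(x) = 16x - 10
Substitute x = 3:
f'(3) = 16 * 3 - 10
= 48 - 10
= 38

38


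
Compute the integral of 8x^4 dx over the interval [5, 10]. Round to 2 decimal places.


Find the antiderivative of 8x^4:
F(x) = 8/5 * x^5
Apply the Fundamental Theorem of Calculus:
F(10) - F(5)
= 8/5 * 10^5 - 8/5 * 5^5
= 8/5 * (100000 - 3125)
= 8/5 * 96875
= 155000 = 155000.00

155000.00


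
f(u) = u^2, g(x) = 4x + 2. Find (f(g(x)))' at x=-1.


Using the chain rule: (f(g(x)))' = f'(g(x)) * g'(x)
First, find g(-1):
g(-1) = 4 * (-1) + 2 = -2
Next, f'(u) = 2u
And g'(x) = 4
So f'(g(-1)) * g'(-1)
= 2 * (-2) * 4
= -16

-16


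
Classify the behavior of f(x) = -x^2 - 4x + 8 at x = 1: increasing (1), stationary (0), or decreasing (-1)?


Compute f'(x) to determine behavior:
f'(x) = -2x - 4
f'(1) = -2 * 1 - 4
= -2 - 4
= -6
Since f'(1) < 0, the function is decreasing (-1)

-1


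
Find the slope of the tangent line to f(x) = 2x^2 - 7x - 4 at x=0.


The slope of the tangent line equals f'(x) at the point.
f(x) = 2x^2 - 7x - 4
f'(x) = 4x - 7
At x = 0:
f'(0) = 4 * 0 - 7
= 0 - 7
= -7

-7


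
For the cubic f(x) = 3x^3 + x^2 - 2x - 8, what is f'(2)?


Differentiate f(x) = 3x^3 + x^2 - 2x - 8 term by term:
f'(x) = 9x^2 + 2x - 2
Substitute x = 2:
f'(2) = 9 * 2^2 + 2 * 2 - 2
= 36 + 4 - 2
= 38

38


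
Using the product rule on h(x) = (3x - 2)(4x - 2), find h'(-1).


Let u(x) = 3x - 2 and v(x) = 4x - 2
u'(x) = 3
v'(x) = 4
Product rule: h'(x) = u'(x)*v(x) + u(x)*v'(x)
= 3 * (4x - 2) + (3x - 2) * 4
At x = -1:
u(-1) = 3 * (-1) - 2 = -5
v(-1) = 4 * (-1) - 2 = -6
h'(-1) = 3 * (-6) + (-5) * 4
= -18 - 20
= -38

-38


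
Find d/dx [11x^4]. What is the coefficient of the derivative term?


We apply the power rule: d/dx [ax^n] = a*n * x^(n-1)
d/dx [11x^4]
= 11 * 4 * x^(4-1)
= 44x^3
The coefficient is 44

44


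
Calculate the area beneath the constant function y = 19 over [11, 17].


The area under a constant function y = 19 is a rectangle.
Width = 17 - 11 = 6
Height = 19
Area = width * height
= 6 * 19
= 114

114


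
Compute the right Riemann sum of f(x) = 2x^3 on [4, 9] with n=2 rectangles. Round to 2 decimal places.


Right Riemann sum uses right endpoints of each subinterval.
Interval: [4, 9], n = 2
dx = (9 - 4) / 2 = 5/2
Right endpoints: [13/2, 9]
f values: [2197/4, 1458]
Sum = dx * (sum of f values)
= 5/2 * 8029/4
= 40145/8 ≈ 5018.13

5018.13


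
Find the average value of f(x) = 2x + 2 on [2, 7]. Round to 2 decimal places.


Average value = 1/(b-a) * integral from a to b of f(x) dx
First compute the integral of 2x + 2:
F(x) = x^2 + 2x
F(7) = 1 * 49 + 2 * 7 = 63
F(2) = 1 * 4 + 2 * 2 = 8
Integral = 63 - 8 = 55
Average = 55 / (7 - 2) = 55 / 5
= 11 = 11.00

11.00


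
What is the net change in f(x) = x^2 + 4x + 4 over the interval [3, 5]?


Net change = f(b) - f(a)
f(x) = x^2 + 4x + 4
Compute f(5):
f(5) = 1 * 5^2 + 4 * 5 + 4
= 25 + 20 + 4
= 49
Compute f(3):
f(3) = 1 * 3^2 + 4 * 3 + 4
= 9 + 12 + 4
= 25
Net change = 49 - 25 = 24

24


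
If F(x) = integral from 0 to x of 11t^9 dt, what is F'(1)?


By the Fundamental Theorem of Calculus (Part 1):
If F(x) = integral from 0 to x of f(t) dt, then F'(x) = f(x)
Here f(t) = 11t^9
So F'(x) = 11x^9
Evaluate at x = 1:
F'(1) = 11 * 1^9
= 11 * 1
= 11

11


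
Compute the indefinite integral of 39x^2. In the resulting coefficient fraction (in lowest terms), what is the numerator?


Apply the power rule for integration:
integral of ax^n dx = a/(n+1) * x^(n+1) + C
integral of 39x^2 dx
= 39/3 * x^3 + C
= 13 * x^3 + C
The coefficient in lowest terms is 13 = 13/1, so its numerator is 13

13


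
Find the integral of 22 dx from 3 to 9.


The integral of a constant k over [a, b] equals k * (b - a).
integral from 3 to 9 of 22 dx
= 22 * (9 - 3)
= 22 * 6
= 132

132


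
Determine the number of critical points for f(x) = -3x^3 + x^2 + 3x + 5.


Find where f'(x) = 0:
f(x) = -3x^3 + x^2 + 3x + 5
f'(x) = -9x^2 + 2x + 3
This is a quadratic in x. Use the discriminant to count real roots.
Discriminant = (2)^2 - 4 * (-9) * 3
= 4 - (-108)
= 112
Since discriminant > 0, f'(x) = 0 has 2 real solutions.
Number of critical points: 2

2


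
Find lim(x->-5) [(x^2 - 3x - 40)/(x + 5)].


Direct substitution gives 0/0, so we factor the numerator.
Factor: (x^2 - 3x - 40) = (x + 5)(x - 8)
Cancel the common factor (x + 5):
(x^2 - 3x - 40)/(x + 5) = (x - 8)
Now substitute x = -5:
= (-5) - (8) = -13

-13


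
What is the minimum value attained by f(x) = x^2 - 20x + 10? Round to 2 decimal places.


For a quadratic f(x) = ax^2 + bx + c with a > 0, the minimum is at the vertex.
Vertex x-coordinate: x = -b/(2a)
x = -(-20) / (2 * 1)
x = 20/2 = 10
Substitute back to find the minimum value:
f(10) = 1 * 10^2 - 20 * 10 + 10
= 100 - 200 + 10
= -90 = -90.00

-90.00


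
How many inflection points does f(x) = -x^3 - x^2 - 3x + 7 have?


Inflection points occur where f''(x) = 0 and concavity changes.
f(x) = -x^3 - x^2 - 3x + 7
f'(x) = -3x^2 - 2x - 3
f''(x) = -6x - 2
Set f''(x) = 0:
-6x - 2 = 0
x = 2 / (-6) = -1/3
Since f''(x) is linear (degree 1), it changes sign at this point.
Therefore there is exactly 1 inflection point.

1


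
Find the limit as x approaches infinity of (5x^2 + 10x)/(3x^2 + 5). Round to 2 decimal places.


For limits at infinity with equal-degree polynomials,
we compare leading coefficients.
Numerator leading term: 5x^2
Denominator leading term: 3x^2
Divide both by x^2:
lim = (5 + 10/x) / (3 + 5/x^2)
As x -> infinity, the 1/x and 1/x^2 terms vanish:
= 5/3 ≈ 1.67

1.67


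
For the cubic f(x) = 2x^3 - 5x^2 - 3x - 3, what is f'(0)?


Differentiate f(x) = 2x^3 - 5x^2 - 3x - 3 term by term:
f'(x) = 6x^2 - 10x - 3
Substitute x = 0:
f'(0) = 6 * 0^2 - 10 * 0 - 3
= 0 + 0 - 3
= -3

-3


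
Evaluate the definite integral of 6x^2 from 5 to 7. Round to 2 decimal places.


Find the antiderivative of 6x^2:
F(x) = 6/3 * x^3
Apply the Fundamental Theorem of Calculus:
F(7) - F(5)
= 6/3 * 7^3 - 6/3 * 5^3
= 6/3 * (343 - 125)
= 6/3 * 218
= 436 = 436.00

436.00


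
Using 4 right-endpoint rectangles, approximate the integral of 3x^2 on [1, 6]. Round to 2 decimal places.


Right Riemann sum uses right endpoints of each subinterval.
Interval: [1, 6], n = 4
dx = (6 - 1) / 4 = 5/4
Right endpoints: [9/4, 7/2, 19/4, 6]
f values: [243/16, 147/4, 1083/16, 108]
Sum = dx * (sum of f values)
= 5/4 * 1821/8
= 9105/32 ≈ 284.53

284.53


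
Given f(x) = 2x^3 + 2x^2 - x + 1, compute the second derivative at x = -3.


First derivative:
f'(x) = 6x^2 + 4x - 1
Second derivative:
f''(x) = 12x + 4
Substitute x = -3:
f''(-3) = 12 * (-3) + 4
= -36 + 4
= -32

-32


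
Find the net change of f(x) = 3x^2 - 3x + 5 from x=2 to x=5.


Net change = f(b) - f(a)
f(x) = 3x^2 - 3x + 5
Compute f(5):
f(5) = 3 * 5^2 - 3 * 5 + 5
= 75 - 15 + 5
= 65
Compute f(2):
f(2) = 3 * 2^2 - 3 * 2 + 5
= 12 - 6 + 5
= 11
Net change = 65 - 11 = 54

54


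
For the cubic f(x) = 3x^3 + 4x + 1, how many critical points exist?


Find where f'(x) = 0:
f(x) = 3x^3 + 4x + 1
f'(x) = 9x^2 + 4
This is a quadratic in x. Use the discriminant to count real roots.
Discriminant = (0)^2 - 4 * 9 * 4
= 0 - 144
= -144
Since discriminant < 0, f'(x) = 0 has no real solutions.
Number of critical points: 0

0


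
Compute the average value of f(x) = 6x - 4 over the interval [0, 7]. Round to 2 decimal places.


Average value = 1/(b-a) * integral from a to b of f(x) dx
First compute the integral of 6x - 4:
F(x) = 3x^2 - 4x
F(7) = 3 * 49 - 4 * 7 = 119
F(0) = 3 * 0 - 4 * 0 = 0
Integral = 119 - 0 = 119
Average = 119 / (7 - 0) = 119 / 7
= 17 = 17.00

17.00


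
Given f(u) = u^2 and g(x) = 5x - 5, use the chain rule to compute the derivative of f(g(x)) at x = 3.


Using the chain rule: (f(g(x)))' = f'(g(x)) * g'(x)
First, find g(3):
g(3) = 5 * 3 - 5 = 10
Next, f'(u) = 2u
And g'(x) = 5
So f'(g(3)) * g'(3)
= 2 * 10 * 5
= 100

100


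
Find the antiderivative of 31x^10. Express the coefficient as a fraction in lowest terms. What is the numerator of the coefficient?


Apply the power rule for integration:
integral of ax^n dx = a/(n+1) * x^(n+1) + C
integral of 31x^10 dx
= 31/11 * x^11 + C
The coefficient in lowest terms is 31/11, and its numerator is 31

31


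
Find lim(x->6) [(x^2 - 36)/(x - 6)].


Direct substitution gives 0/0, so we factor the numerator.
Factor: (x^2 - 36) = (x - 6)(x + 6)
Cancel the common factor (x - 6):
(x^2 - 36)/(x - 6) = (x + 6)
Now substitute x = 6:
= (6 + 6) = 12

12


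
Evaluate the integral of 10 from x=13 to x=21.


The integral of a constant k over [a, b] equals k * (b - a).
integral from 13 to 21 of 10 dx
= 10 * (21 - 13)
= 10 * 8
= 80

80


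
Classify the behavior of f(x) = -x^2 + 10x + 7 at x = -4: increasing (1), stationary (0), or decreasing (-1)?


Compute f'(x) to determine behavior:
f'(x) = -2x + 10
f'(-4) = -2 * (-4) + 10
= 8 + 10
= 18
Since f'(-4) > 0, the function is increasing (1)

1


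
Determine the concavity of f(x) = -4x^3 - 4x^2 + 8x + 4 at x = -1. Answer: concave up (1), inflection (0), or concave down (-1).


Concavity is determined by the sign of f''(x).
f(x) = -4x^3 - 4x^2 + 8x + 4
f'(x) = -12x^2 - 8x + 8
f''(x) = -24x - 8
f''(-1) = -24 * (-1) - 8
= 24 - 8
= 16
Since f''(-1) > 0, the function is concave up (1)

1


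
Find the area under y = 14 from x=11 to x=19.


The area under a constant function y = 14 is a rectangle.
Width = 19 - 11 = 8
Height = 14
Area = width * height
= 8 * 14
= 112

112


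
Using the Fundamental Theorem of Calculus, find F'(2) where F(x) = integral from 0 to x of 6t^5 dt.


By the Fundamental Theorem of Calculus (Part 1):
If F(x) = integral from 0 to x of f(t) dt, then F'(x) = f(x)
Here f(t) = 6t^5
So F'(x) = 6x^5
Evaluate at x = 2:
F'(2) = 6 * 2^5
= 6 * 32
= 192

192


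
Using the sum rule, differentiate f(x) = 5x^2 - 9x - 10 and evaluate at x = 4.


Differentiate term by term using power and sum rules:
f(x) = 5x^2 - 9x - 10
f'(x) = 10x - 9
Substitute x = 4:
f'(4) = 10 * 4 - 9
= 40 - 9
= 31

31


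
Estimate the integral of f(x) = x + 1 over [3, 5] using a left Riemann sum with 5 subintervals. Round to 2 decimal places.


Left Riemann sum uses left endpoints of each subinterval.
Interval: [3, 5], n = 5
dx = (5 - 3) / 5 = 2/5
Left endpoints: [3, 17/5, 19/5, 21/5, 23/5]
f values: [4, 22/5, 24/5, 26/5, 28/5]
Sum = dx * (sum of f values)
= 2/5 * 24
= 48/5 = 9.60

9.60


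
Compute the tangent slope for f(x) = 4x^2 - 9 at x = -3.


The slope of the tangent line equals f'(x) at the point.
f(x) = 4x^2 - 9
f'(x) = 8x
At x = -3:
f'(-3) = 8 * (-3) + 0
= -24 + 0
= -24

-24


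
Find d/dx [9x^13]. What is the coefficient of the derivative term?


We apply the power rule: d/dx [ax^n] = a*n * x^(n-1)
d/dx [9x^13]
= 9 * 13 * x^(13-1)
= 117x^12
The coefficient is 117

117


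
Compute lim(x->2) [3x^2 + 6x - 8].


Since polynomials are continuous, we use direct substitution.
lim(x->2) of 3x^2 + 6x - 8
= 3 * 2^2 + 6 * 2 - 8
= 12 + 12 - 8
= 16

16


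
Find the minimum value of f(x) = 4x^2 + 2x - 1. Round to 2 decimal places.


For a quadratic f(x) = ax^2 + bx + c with a > 0, the minimum is at the vertex.
Vertex x-coordinate: x = -b/(2a)
x = -(2) / (2 * 4)
x = -2/8 = -1/4
Substitute back to find the minimum value:
f(-1/4) = 4 * (-1/4)^2 + 2 * (-1/4) - 1
= 1/4 - 1/2 - 1
= -5/4 = -1.25

-1.25


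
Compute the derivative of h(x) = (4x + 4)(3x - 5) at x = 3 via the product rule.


Let u(x) = 4x + 4 and v(x) = 3x - 5
u'(x) = 4
v'(x) = 3
Product rule: h'(x) = u'(x)*v(x) + u(x)*v'(x)
= 4 * (3x - 5) + (4x + 4) * 3
At x = 3:
u(3) = 4 * 3 + 4 = 16
v(3) = 3 * 3 - 5 = 4
h'(3) = 4 * 4 + 16 * 3
= 16 + 48
= 64

64


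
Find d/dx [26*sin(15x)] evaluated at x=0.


Apply the chain rule to differentiate 26*sin(15x):
d/dx [26*sin(15x)]
= 26 * cos(15x) * d/dx(15x)
= 26 * 15 * cos(15x)
= 390 * cos(15x)
Evaluate at x = 0:
= 390 * cos(0)
= 390 * 1
= 390

390


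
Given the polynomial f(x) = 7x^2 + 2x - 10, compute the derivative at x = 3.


Differentiate term by term using power and sum rules:
f(x) = 7x^2 + 2x - 10
f'(x) = 14x + 2
Substitute x = 3:
f'(3) = 14 * 3 + 2
= 42 + 2
= 44

44


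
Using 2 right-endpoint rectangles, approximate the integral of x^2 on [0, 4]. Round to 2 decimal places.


Right Riemann sum uses right endpoints of each subinterval.
Interval: [0, 4], n = 2
dx = (4 - 0) / 2 = 2
Right endpoints: [2, 4]
f values: [4, 16]
Sum = dx * (sum of f values)
= 2 * 20
= 40 = 40.00

40.00


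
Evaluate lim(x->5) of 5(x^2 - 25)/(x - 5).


Direct substitution gives 0/0, so we factor the numerator.
Factor: 5(x^2 - 25) = 5 * (x - 5)(x + 5)
Cancel the common factor (x - 5):
5(x^2 - 25)/(x - 5) = 5 * (x + 5)
Now substitute x = 5:
= 5 * (5 + 5) = 50

50


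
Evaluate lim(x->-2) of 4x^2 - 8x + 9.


Since polynomials are continuous, we use direct substitution.
lim(x->-2) of 4x^2 - 8x + 9
= 4 * (-2)^2 - 8 * (-2) + 9
= 16 + 16 + 9
= 41

41


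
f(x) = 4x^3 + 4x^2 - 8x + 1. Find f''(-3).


First derivative:
f'(x) = 12x^2 + 8x - 8
Second derivative:
f''(x) = 24x + 8
Substitute x = -3:
f''(-3) = 24 * (-3) + 8
= -72 + 8
= -64

-64


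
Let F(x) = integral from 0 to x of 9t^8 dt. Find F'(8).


By the Fundamental Theorem of Calculus (Part 1):
If F(x) = integral from 0 to x of f(t) dt, then F'(x) = f(x)
Here f(t) = 9t^8
So F'(x) = 9x^8
Evaluate at x = 8:
F'(8) = 9 * 8^8
= 9 * 16777216
= 150994944

150994944


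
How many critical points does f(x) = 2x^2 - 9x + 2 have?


Find where f'(x) = 0:
f'(x) = 4x - 9
Set f'(x) = 0:
4x - 9 = 0
x = 9 / 4 = 9/4
This is a linear equation in x, so there is exactly one solution.
Number of critical points: 1

1


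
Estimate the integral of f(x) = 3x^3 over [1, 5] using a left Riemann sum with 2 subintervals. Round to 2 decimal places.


Left Riemann sum uses left endpoints of each subinterval.
Interval: [1, 5], n = 2
dx = (5 - 1) / 2 = 2
Left endpoints: [1, 3]
f values: [3, 81]
Sum = dx * (sum of f values)
= 2 * 84
= 168 = 168.00

168.00


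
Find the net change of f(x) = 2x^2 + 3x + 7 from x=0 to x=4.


Net change = f(b) - f(a)
f(x) = 2x^2 + 3x + 7
Compute f(4):
f(4) = 2 * 4^2 + 3 * 4 + 7
= 32 + 12 + 7
= 51
Compute f(0):
f(0) = 2 * 0^2 + 3 * 0 + 7
= 0 + 0 + 7
= 7
Net change = 51 - 7 = 44

44


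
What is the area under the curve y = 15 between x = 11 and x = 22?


The area under a constant function y = 15 is a rectangle.
Width = 22 - 11 = 11
Height = 15
Area = width * height
= 11 * 15
= 165

165


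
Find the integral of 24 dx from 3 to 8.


The integral of a constant k over [a, b] equals k * (b - a).
integral from 3 to 8 of 24 dx
= 24 * (8 - 3)
= 24 * 5
= 120

120


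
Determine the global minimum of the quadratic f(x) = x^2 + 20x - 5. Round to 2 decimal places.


For a quadratic f(x) = ax^2 + bx + c with a > 0, the minimum is at the vertex.
Vertex x-coordinate: x = -b/(2a)
x = -(20) / (2 * 1)
x = -20/2 = -10
Substitute back to find the minimum value:
f(-10) = 1 * (-10)^2 + 20 * (-10) - 5
= 100 - 200 - 5
= -105 = -105.00

-105.00


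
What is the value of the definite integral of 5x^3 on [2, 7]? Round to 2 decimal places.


Find the antiderivative of 5x^3:
F(x) = 5/4 * x^4
Apply the Fundamental Theorem of Calculus:
F(7) - F(2)
= 5/4 * 7^4 - 5/4 * 2^4
= 5/4 * (2401 - 16)
= 5/4 * 2385
= 11925/4 = 2981.25

2981.25


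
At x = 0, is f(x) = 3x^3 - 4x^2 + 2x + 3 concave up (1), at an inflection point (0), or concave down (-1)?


Concavity is determined by the sign of f''(x).
f(x) = 3x^3 - 4x^2 + 2x + 3
f'(x) = 9x^2 - 8x + 2
f''(x) = 18x - 8
f''(0) = 18 * 0 - 8
= 0 - 8
= -8
Since f''(0) < 0, the function is concave down (-1)

-1


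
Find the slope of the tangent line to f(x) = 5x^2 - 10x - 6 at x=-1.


The slope of the tangent line equals f'(x) at the point.
f(x) = 5x^2 - 10x - 6
f'(x) = 10x - 10
At x = -1:
f'(-1) = 10 * (-1) - 10
= -10 - 10
= -20

-20


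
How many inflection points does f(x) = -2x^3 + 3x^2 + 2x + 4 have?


Inflection points occur where f''(x) = 0 and concavity changes.
f(x) = -2x^3 + 3x^2 + 2x + 4
f'(x) = -6x^2 + 6x + 2
f''(x) = -12x + 6
Set f''(x) = 0:
-12x + 6 = 0
x = -6 / (-12) = 1/2
Since f''(x) is linear (degree 1), it changes sign at this point.
Therefore there is exactly 1 inflection point.

1


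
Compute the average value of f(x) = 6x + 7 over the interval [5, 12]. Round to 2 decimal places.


Average value = 1/(b-a) * integral from a to b of f(x) dx
First compute the integral of 6x + 7:
F(x) = 3x^2 + 7x
F(12) = 3 * 144 + 7 * 12 = 516
F(5) = 3 * 25 + 7 * 5 = 110
Integral = 516 - 110 = 406
Average = 406 / (12 - 5) = 406 / 7
= 58 = 58.00

58.00


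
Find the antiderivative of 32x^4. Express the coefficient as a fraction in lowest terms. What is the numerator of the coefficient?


Apply the power rule for integration:
integral of ax^n dx = a/(n+1) * x^(n+1) + C
integral of 32x^4 dx
= 32/5 * x^5 + C
The coefficient in lowest terms is 32/5, and its numerator is 32

32


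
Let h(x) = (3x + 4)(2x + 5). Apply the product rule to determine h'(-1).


Let u(x) = 3x + 4 and v(x) = 2x + 5
u'(x) = 3
v'(x) = 2
Product rule: h'(x) = u'(x)*v(x) + u(x)*v'(x)
= 3 * (2x + 5) + (3x + 4) * 2
At x = -1:
u(-1) = 3 * (-1) + 4 = 1
v(-1) = 2 * (-1) + 5 = 3
h'(-1) = 3 * 3 + 1 * 2
= 9 + 2
= 11

11


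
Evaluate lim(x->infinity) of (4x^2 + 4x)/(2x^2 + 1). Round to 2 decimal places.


For limits at infinity with equal-degree polynomials,
we compare leading coefficients.
Numerator leading term: 4x^2
Denominator leading term: 2x^2
Divide both by x^2:
lim = (4 + 4/x) / (2 + 1/x^2)
As x -> infinity, the 1/x and 1/x^2 terms vanish:
= 4/2 = 2 = 2.00

2.00


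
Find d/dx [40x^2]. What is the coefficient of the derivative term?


We apply the power rule: d/dx [ax^n] = a*n * x^(n-1)
d/dx [40x^2]
= 40 * 2 * x^(2-1)
= 80x
The coefficient is 80

80


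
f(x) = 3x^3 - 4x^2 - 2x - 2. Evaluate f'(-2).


Differentiate f(x) = 3x^3 - 4x^2 - 2x - 2 term by term:
f'(x) = 9x^2 - 8x - 2
Substitute x = -2:
f'(-2) = 9 * (-2)^2 - 8 * (-2) - 2
= 36 + 16 - 2
= 50

50


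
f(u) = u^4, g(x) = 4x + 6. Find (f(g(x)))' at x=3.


Using the chain rule: (f(g(x)))' = f'(g(x)) * g'(x)
First, find g(3):
g(3) = 4 * 3 + 6 = 18
Next, f'(u) = 4u^3
And g'(x) = 4
So f'(g(3)) * g'(3)
= 4 * 18^3 * 4
= 4 * 5832 * 4
= 93312

93312


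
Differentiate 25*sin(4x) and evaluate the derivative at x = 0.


Apply the chain rule to differentiate 25*sin(4x):
d/dx [25*sin(4x)]
= 25 * cos(4x) * d/dx(4x)
= 25 * 4 * cos(4x)
= 100 * cos(4x)
Evaluate at x = 0:
= 100 * cos(0)
= 100 * 1
= 100

100


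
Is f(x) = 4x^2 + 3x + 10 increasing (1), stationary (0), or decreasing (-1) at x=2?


Compute f'(x) to determine behavior:
f'(x) = 8x + 3
f'(2) = 8 * 2 + 3
= 16 + 3
= 19
Since f'(2) > 0, the function is increasing (1)

1


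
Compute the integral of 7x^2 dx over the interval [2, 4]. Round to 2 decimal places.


Find the antiderivative of 7x^2:
F(x) = 7/3 * x^3
Apply the Fundamental Theorem of Calculus:
F(4) - F(2)
= 7/3 * 4^3 - 7/3 * 2^3
= 7/3 * (64 - 8)
= 7/3 * 56
= 392/3 ≈ 130.67

130.67


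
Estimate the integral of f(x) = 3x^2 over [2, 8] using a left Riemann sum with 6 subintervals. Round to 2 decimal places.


Left Riemann sum uses left endpoints of each subinterval.
Interval: [2, 8], n = 6
dx = (8 - 2) / 6 = 1
Left endpoints: [2, 3, 4, 5, 6, 7]
f values: [12, 27, 48, 75, 108, 147]
Sum = dx * (sum of f values)
= 1 * 417
= 417 = 417.00

417.00


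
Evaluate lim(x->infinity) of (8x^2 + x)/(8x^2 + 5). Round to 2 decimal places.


For limits at infinity with equal-degree polynomials,
we compare leading coefficients.
Numerator leading term: 8x^2
Denominator leading term: 8x^2
Divide both by x^2:
lim = (8 + 1/x) / (8 + 5/x^2)
As x -> infinity, the 1/x and 1/x^2 terms vanish:
= 8/8 = 1 = 1.00

1.00


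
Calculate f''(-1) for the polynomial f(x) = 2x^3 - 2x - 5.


First derivative:
f'(x) = 6x^2 - 2
Second derivative:
f''(x) = 12x
Substitute x = -1:
f''(-1) = 12 * (-1) + 0
= -12 + 0
= -12

-12


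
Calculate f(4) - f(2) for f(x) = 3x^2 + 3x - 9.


Net change = f(b) - f(a)
f(x) = 3x^2 + 3x - 9
Compute f(4):
f(4) = 3 * 4^2 + 3 * 4 - 9
= 48 + 12 - 9
= 51
Compute f(2):
f(2) = 3 * 2^2 + 3 * 2 - 9
= 12 + 6 - 9
= 9
Net change = 51 - 9 = 42

42


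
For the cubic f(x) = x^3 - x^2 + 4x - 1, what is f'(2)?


Differentiate f(x) = x^3 - x^2 + 4x - 1 term by term:
f'(x) = 3x^2 - 2x + 4
Substitute x = 2:
f'(2) = 3 * 2^2 - 2 * 2 + 4
= 12 - 4 + 4
= 12

12


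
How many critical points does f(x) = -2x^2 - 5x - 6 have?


Find where f'(x) = 0:
f'(x) = -4x - 5
Set f'(x) = 0:
-4x - 5 = 0
x = 5 / (-4) = -5/4
This is a linear equation in x, so there is exactly one solution.
Number of critical points: 1

1


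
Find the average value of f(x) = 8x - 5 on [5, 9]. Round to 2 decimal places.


Average value = 1/(b-a) * integral from a to b of f(x) dx
First compute the integral of 8x - 5:
F(x) = 4x^2 - 5x
F(9) = 4 * 81 - 5 * 9 = 279
F(5) = 4 * 25 - 5 * 5 = 75
Integral = 279 - 75 = 204
Average = 204 / (9 - 5) = 204 / 4
= 51 = 51.00

51.00


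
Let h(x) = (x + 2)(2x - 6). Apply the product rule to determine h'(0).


Let u(x) = x + 2 and v(x) = 2x - 6
u'(x) = 1
v'(x) = 2
Product rule: h'(x) = u'(x)*v(x) + u(x)*v'(x)
= 1 * (2x - 6) + (x + 2) * 2
At x = 0:
u(0) = 1 * 0 + 2 = 2
v(0) = 2 * 0 - 6 = -6
h'(0) = 1 * (-6) + 2 * 2
= -6 + 4
= -2

-2


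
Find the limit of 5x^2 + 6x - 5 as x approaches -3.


Since polynomials are continuous, we use direct substitution.
lim(x->-3) of 5x^2 + 6x - 5
= 5 * (-3)^2 + 6 * (-3) - 5
= 45 - 18 - 5
= 22

22


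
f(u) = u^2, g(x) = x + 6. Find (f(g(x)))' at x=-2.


Using the chain rule: (f(g(x)))' = f'(g(x)) * g'(x)
First, find g(-2):
g(-2) = 1 * (-2) + 6 = 4
Next, f'(u) = 2u
And g'(x) = 1
So f'(g(-2)) * g'(-2)
= 2 * 4 * 1
= 8

8


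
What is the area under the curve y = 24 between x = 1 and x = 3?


The area under a constant function y = 24 is a rectangle.
Width = 3 - 1 = 2
Height = 24
Area = width * height
= 2 * 24
= 48

48


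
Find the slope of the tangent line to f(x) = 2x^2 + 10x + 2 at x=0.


The slope of the tangent line equals f'(x) at the point.
f(x) = 2x^2 + 10x + 2
f'(x) = 4x + 10
At x = 0:
f'(0) = 4 * 0 + 10
= 0 + 10
= 10

10


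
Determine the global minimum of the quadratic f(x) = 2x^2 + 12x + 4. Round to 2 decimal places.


For a quadratic f(x) = ax^2 + bx + c with a > 0, the minimum is at the vertex.
Vertex x-coordinate: x = -b/(2a)
x = -(12) / (2 * 2)
x = -12/4 = -3
Substitute back to find the minimum value:
f(-3) = 2 * (-3)^2 + 12 * (-3) + 4
= 18 - 36 + 4
= -14 = -14.00

-14.00


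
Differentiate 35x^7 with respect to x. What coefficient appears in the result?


We apply the power rule: d/dx [ax^n] = a*n * x^(n-1)
d/dx [35x^7]
= 35 * 7 * x^(7-1)
= 245x^6
The coefficient is 245

245


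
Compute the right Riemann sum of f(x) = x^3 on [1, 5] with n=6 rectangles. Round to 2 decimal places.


Right Riemann sum uses right endpoints of each subinterval.
Interval: [1, 5], n = 6
dx = (5 - 1) / 6 = 2/3
Right endpoints: [5/3, 7/3, 3, 11/3, 13/3, 5]
f values: [125/27, 343/27, 27, 1331/27, 2197/27, 125]
Sum = dx * (sum of f values)
= 2/3 * 300
= 200 = 200.00

200.00


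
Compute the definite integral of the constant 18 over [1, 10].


The integral of a constant k over [a, b] equals k * (b - a).
integral from 1 to 10 of 18 dx
= 18 * (10 - 1)
= 18 * 9
= 162

162


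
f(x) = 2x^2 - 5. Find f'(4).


Differentiate term by term using power and sum rules:
f(x) = 2x^2 - 5
f'(x) = 4x
Substitute x = 4:
f'(4) = 4 * 4 + 0
= 16 + 0
= 16

16


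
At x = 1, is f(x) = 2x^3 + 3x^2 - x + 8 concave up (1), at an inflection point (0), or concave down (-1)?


Concavity is determined by the sign of f''(x).
f(x) = 2x^3 + 3x^2 - x + 8
f'(x) = 6x^2 + 6x - 1
f''(x) = 12x + 6
f''(1) = 12 * 1 + 6
= 12 + 6
= 18
Since f''(1) > 0, the function is concave up (1)

1


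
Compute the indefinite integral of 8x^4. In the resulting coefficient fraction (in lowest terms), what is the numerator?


Apply the power rule for integration:
integral of ax^n dx = a/(n+1) * x^(n+1) + C
integral of 8x^4 dx
= 8/5 * x^5 + C
The coefficient in lowest terms is 8/5, and its numerator is 8

8


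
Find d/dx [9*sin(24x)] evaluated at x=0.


Apply the chain rule to differentiate 9*sin(24x):
d/dx [9*sin(24x)]
= 9 * cos(24x) * d/dx(24x)
= 9 * 24 * cos(24x)
= 216 * cos(24x)
Evaluate at x = 0:
= 216 * cos(0)
= 216 * 1
= 216

216


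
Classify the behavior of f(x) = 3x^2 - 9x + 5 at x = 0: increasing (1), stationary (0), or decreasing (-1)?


Compute f'(x) to determine behavior:
f'(x) = 6x - 9
f'(0) = 6 * 0 - 9
= 0 - 9
= -9
Since f'(0) < 0, the function is decreasing (-1)

-1


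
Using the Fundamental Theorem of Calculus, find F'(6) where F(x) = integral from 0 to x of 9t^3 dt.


By the Fundamental Theorem of Calculus (Part 1):
If F(x) = integral from 0 to x of f(t) dt, then F'(x) = f(x)
Here f(t) = 9t^3
So F'(x) = 9x^3
Evaluate at x = 6:
F'(6) = 9 * 6^3
= 9 * 216
= 1944

1944


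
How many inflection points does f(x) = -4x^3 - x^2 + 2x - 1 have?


Inflection points occur where f''(x) = 0 and concavity changes.
f(x) = -4x^3 - x^2 + 2x - 1
f'(x) = -12x^2 - 2x + 2
f''(x) = -24x - 2
Set f''(x) = 0:
-24x - 2 = 0
x = 2 / (-24) = -1/12
Since f''(x) is linear (degree 1), it changes sign at this point.
Therefore there is exactly 1 inflection point.

1


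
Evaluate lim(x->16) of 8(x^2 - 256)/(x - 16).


Direct substitution gives 0/0, so we factor the numerator.
Factor: 8(x^2 - 256) = 8 * (x - 16)(x + 16)
Cancel the common factor (x - 16):
8(x^2 - 256)/(x - 16) = 8 * (x + 16)
Now substitute x = 16:
= 8 * (16 + 16) = 256

256


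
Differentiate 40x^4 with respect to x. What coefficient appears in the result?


We apply the power rule: d/dx [ax^n] = a*n * x^(n-1)
d/dx [40x^4]
= 40 * 4 * x^(4-1)
= 160x^3
The coefficient is 160

160


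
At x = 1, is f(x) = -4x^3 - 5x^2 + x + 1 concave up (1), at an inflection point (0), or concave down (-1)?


Concavity is determined by the sign of f''(x).
f(x) = -4x^3 - 5x^2 + x + 1
f'(x) = -12x^2 - 10x + 1
f''(x) = -24x - 10
f''(1) = -24 * 1 - 10
= -24 - 10
= -34
Since f''(1) < 0, the function is concave down (-1)

-1


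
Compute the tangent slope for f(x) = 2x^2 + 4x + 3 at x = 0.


The slope of the tangent line equals f'(x) at the point.
f(x) = 2x^2 + 4x + 3
f'(x) = 4x + 4
At x = 0:
f'(0) = 4 * 0 + 4
= 0 + 4
= 4

4


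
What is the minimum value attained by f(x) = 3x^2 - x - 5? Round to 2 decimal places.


For a quadratic f(x) = ax^2 + bx + c with a > 0, the minimum is at the vertex.
Vertex x-coordinate: x = -b/(2a)
x = -(-1) / (2 * 3)
x = 1/6
Substitute back to find the minimum value:
f(1/6) = 3 * (1/6)^2 - 1 * (1/6) - 5
= 1/12 - 1/6 - 5
= -61/12 ≈ -5.08

-5.08


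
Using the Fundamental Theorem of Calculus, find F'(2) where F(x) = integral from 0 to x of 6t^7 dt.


By the Fundamental Theorem of Calculus (Part 1):
If F(x) = integral from 0 to x of f(t) dt, then F'(x) = f(x)
Here f(t) = 6t^7
So F'(x) = 6x^7
Evaluate at x = 2:
F'(2) = 6 * 2^7
= 6 * 128
= 768

768


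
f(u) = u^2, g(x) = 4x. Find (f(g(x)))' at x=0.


Using the chain rule: (f(g(x)))' = f'(g(x)) * g'(x)
First, find g(0):
g(0) = 4 * 0 + 0 = 0
Next, f'(u) = 2u
And g'(x) = 4
So f'(g(0)) * g'(0)
= 2 * 0 * 4
= 0

0


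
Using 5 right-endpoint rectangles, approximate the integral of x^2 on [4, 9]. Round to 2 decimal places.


Right Riemann sum uses right endpoints of each subinterval.
Interval: [4, 9], n = 5
dx = (9 - 4) / 5 = 1
Right endpoints: [5, 6, 7, 8, 9]
f values: [25, 36, 49, 64, 81]
Sum = dx * (sum of f values)
= 1 * 255
= 255 = 255.00

255.00


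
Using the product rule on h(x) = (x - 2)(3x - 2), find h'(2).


Let u(x) = x - 2 and v(x) = 3x - 2
u'(x) = 1
v'(x) = 3
Product rule: h'(x) = u'(x)*v(x) + u(x)*v'(x)
= 1 * (3x - 2) + (x - 2) * 3
At x = 2:
u(2) = 1 * 2 - 2 = 0
v(2) = 3 * 2 - 2 = 4
h'(2) = 1 * 4 + 0 * 3
= 4 + 0
= 4

4


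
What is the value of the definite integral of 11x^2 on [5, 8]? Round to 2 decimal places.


Find the antiderivative of 11x^2:
F(x) = 11/3 * x^3
Apply the Fundamental Theorem of Calculus:
F(8) - F(5)
= 11/3 * 8^3 - 11/3 * 5^3
= 11/3 * (512 - 125)
= 11/3 * 387
= 1419 = 1419.00

1419.00


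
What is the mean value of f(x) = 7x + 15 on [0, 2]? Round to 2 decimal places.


Average value = 1/(b-a) * integral from a to b of f(x) dx
First compute the integral of 7x + 15:
F(x) = (7/2)x^2 + 15x
F(2) = 7/2 * 4 + 15 * 2 = 44
F(0) = 7/2 * 0 + 15 * 0 = 0
Integral = 44 - 0 = 44
Average = 44 / (2 - 0) = 44 / 2
= 22 = 22.00

22.00


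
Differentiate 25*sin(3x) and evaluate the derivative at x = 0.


Apply the chain rule to differentiate 25*sin(3x):
d/dx [25*sin(3x)]
= 25 * cos(3x) * d/dx(3x)
= 25 * 3 * cos(3x)
= 75 * cos(3x)
Evaluate at x = 0:
= 75 * cos(0)
= 75 * 1
= 75

75


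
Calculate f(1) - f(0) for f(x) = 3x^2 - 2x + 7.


Net change = f(b) - f(a)
f(x) = 3x^2 - 2x + 7
Compute f(1):
f(1) = 3 * 1^2 - 2 * 1 + 7
= 3 - 2 + 7
= 8
Compute f(0):
f(0) = 3 * 0^2 - 2 * 0 + 7
= 0 + 0 + 7
= 7
Net change = 8 - 7 = 1

1


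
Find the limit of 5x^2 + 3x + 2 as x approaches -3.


Since polynomials are continuous, we use direct substitution.
lim(x->-3) of 5x^2 + 3x + 2
= 5 * (-3)^2 + 3 * (-3) + 2
= 45 - 9 + 2
= 38

38


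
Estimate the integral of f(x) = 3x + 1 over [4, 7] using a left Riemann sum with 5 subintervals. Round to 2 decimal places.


Left Riemann sum uses left endpoints of each subinterval.
Interval: [4, 7], n = 5
dx = (7 - 4) / 5 = 3/5
Left endpoints: [4, 23/5, 26/5, 29/5, 32/5]
f values: [13, 74/5, 83/5, 92/5, 101/5]
Sum = dx * (sum of f values)
= 3/5 * 83
= 249/5 = 49.80

49.80


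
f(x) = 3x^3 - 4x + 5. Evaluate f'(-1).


Differentiate f(x) = 3x^3 - 4x + 5 term by term:
f'(x) = 9x^2 - 4
Substitute x = -1:
f'(-1) = 9 * (-1)^2 + 0 * (-1) - 4
= 9 + 0 - 4
= 5

5


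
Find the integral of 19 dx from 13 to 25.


The integral of a constant k over [a, b] equals k * (b - a).
integral from 13 to 25 of 19 dx
= 19 * (25 - 13)
= 19 * 12
= 228

228


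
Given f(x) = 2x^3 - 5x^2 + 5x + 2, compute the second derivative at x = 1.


First derivative:
f'(x) = 6x^2 - 10x + 5
Second derivative:
f''(x) = 12x - 10
Substitute x = 1:
f''(1) = 12 * 1 - 10
= 12 - 10
= 2

2


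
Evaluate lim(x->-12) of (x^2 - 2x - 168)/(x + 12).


Direct substitution gives 0/0, so we factor the numerator.
Factor: (x^2 - 2x - 168) = (x + 12)(x - 14)
Cancel the common factor (x + 12):
(x^2 - 2x - 168)/(x + 12) = (x - 14)
Now substitute x = -12:
= (-12) - (14) = -26

-26


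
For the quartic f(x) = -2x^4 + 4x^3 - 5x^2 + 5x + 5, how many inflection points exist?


Inflection points occur where f''(x) = 0 and concavity changes.
f(x) = -2x^4 + 4x^3 - 5x^2 + 5x + 5
f'(x) = -8x^3 + 12x^2 - 10x + 5
f''(x) = -24x^2 + 24x - 10
This is a quadratic in x. Use the discriminant to count real roots.
Discriminant = (24)^2 - 4 * (-24) * (-10)
= 576 - 960
= -384
Since discriminant < 0, f''(x) = 0 has no real solutions.
Number of inflection points: 0

0


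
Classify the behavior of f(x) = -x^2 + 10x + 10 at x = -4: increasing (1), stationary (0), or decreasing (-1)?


Compute f'(x) to determine behavior:
f'(x) = -2x + 10
f'(-4) = -2 * (-4) + 10
= 8 + 10
= 18
Since f'(-4) > 0, the function is increasing (1)

1


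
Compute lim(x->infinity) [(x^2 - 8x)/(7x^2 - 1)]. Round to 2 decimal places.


For limits at infinity with equal-degree polynomials,
we compare leading coefficients.
Numerator leading term: x^2
Denominator leading term: 7x^2
Divide both by x^2:
lim = (1 - 8/x) / (7 - 1/x^2)
As x -> infinity, the 1/x and 1/x^2 terms vanish:
= 1/7 ≈ 0.14

0.14


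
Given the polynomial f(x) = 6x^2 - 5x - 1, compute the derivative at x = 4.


Differentiate term by term using power and sum rules:
f(x) = 6x^2 - 5x - 1
f'(x) = 12x - 5
Substitute x = 4:
f'(4) = 12 * 4 - 5
= 48 - 5
= 43

43


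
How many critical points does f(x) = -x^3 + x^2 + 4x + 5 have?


Find where f'(x) = 0:
f(x) = -x^3 + x^2 + 4x + 5
f'(x) = -3x^2 + 2x + 4
This is a quadratic in x. Use the discriminant to count real roots.
Discriminant = (2)^2 - 4 * (-3) * 4
= 4 - (-48)
= 52
Since discriminant > 0, f'(x) = 0 has 2 real solutions.
Number of critical points: 2

2
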